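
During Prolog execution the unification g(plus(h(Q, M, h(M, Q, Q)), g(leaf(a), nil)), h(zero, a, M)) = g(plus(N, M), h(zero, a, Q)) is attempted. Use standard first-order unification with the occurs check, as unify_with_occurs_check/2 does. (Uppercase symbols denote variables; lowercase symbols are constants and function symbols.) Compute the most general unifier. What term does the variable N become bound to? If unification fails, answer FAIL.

Decompose g/2: plus(h(Q, M, h(M, Q, Q)), g(leaf(a), nil)) = plus(N, M),  h(zero, a, M) = h(zero, a, Q).
Decompose plus/2: h(Q, M, h(M, Q, Q)) = N,  g(leaf(a), nil) = M.
Bind N := h(Q, M, h(M, Q, Q)); no other remaining equation mentions N.
Bind M := g(leaf(a), nil); substituting into the remaining equation gives: h(zero, a, g(leaf(a), nil)) = h(zero, a, Q). Substituting into the earlier binding gives N := h(Q, g(leaf(a), nil), h(g(leaf(a), nil), Q, Q)).
Decompose h/3: zero = zero,  a = a,  g(leaf(a), nil) = Q.
Delete trivial equation zero = zero.
Delete trivial equation a = a.
Bind Q := g(leaf(a), nil). Substituting into the earlier binding gives N := h(g(leaf(a), nil), g(leaf(a), nil), h(g(leaf(a), nil), g(leaf(a), nil), g(leaf(a), nil))).
MGU = { N ↦ h(g(leaf(a), nil), g(leaf(a), nil), h(g(leaf(a), nil), g(leaf(a), nil), g(leaf(a), nil))), M ↦ g(leaf(a), nil), Q ↦ g(leaf(a), nil) }, so N ↦ h(g(leaf(a), nil), g(leaf(a), nil), h(g(leaf(a), nil), g(leaf(a), nil), g(leaf(a), nil))).

h(g(leaf(a), nil), g(leaf(a), nil), h(g(leaf(a), nil), g(leaf(a), nil), g(leaf(a), nil)))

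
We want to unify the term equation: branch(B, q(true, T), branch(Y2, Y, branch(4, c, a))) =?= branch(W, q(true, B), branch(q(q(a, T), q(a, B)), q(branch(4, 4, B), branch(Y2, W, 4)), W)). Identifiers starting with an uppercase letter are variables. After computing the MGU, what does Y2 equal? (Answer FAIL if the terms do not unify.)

q(q(a, branch(4, c, a)), q(a, branch(4, c, a)))

Decompose branch/3: B =?= W,  q(true, T) =?= q(true, B),  branch(Y2, Y, branch(4, c, a)) =?= branch(q(q(a, T), q(a, B)), q(branch(4, 4, B), branch(Y2, W, 4)), W).
Bind B := W; substituting into the remaining equations gives: q(true, T) =?= q(true, W),  branch(Y2, Y, branch(4, c, a)) =?= branch(q(q(a, T), q(a, W)), q(branch(4, 4, W), branch(Y2, W, 4)), W).
Decompose q/2: true =?= true,  T =?= W.
Delete trivial equation true =?= true.
Bind T := W; substituting into the remaining equation gives: branch(Y2, Y, branch(4, c, a)) =?= branch(q(q(a, W), q(a, W)), q(branch(4, 4, W), branch(Y2, W, 4)), W).
Decompose branch/3: Y2 =?= q(q(a, W), q(a, W)),  Y =?= q(branch(4, 4, W), branch(Y2, W, 4)),  branch(4, c, a) =?= W.
Bind Y2 := q(q(a, W), q(a, W)); substituting into the one remaining equation that mentions Y2 gives: Y =?= q(branch(4, 4, W), branch(q(q(a, W), q(a, W)), W, 4)).
Bind Y := q(branch(4, 4, W), branch(q(q(a, W), q(a, W)), W, 4)); no other remaining equation mentions Y.
Bind W := branch(4, c, a). Substituting into the earlier bindings gives B := branch(4, c, a), T := branch(4, c, a), Y2 := q(q(a, branch(4, c, a)), q(a, branch(4, c, a))), Y := q(branch(4, 4, branch(4, c, a)), branch(q(q(a, branch(4, c, a)), q(a, branch(4, c, a))), branch(4, c, a), 4)).
MGU = { B ↦ branch(4, c, a), T ↦ branch(4, c, a), Y2 ↦ q(q(a, branch(4, c, a)), q(a, branch(4, c, a))), Y ↦ q(branch(4, 4, branch(4, c, a)), branch(q(q(a, branch(4, c, a)), q(a, branch(4, c, a))), branch(4, c, a), 4)), W ↦ branch(4, c, a) }, so Y2 ↦ q(q(a, branch(4, c, a)), q(a, branch(4, c, a))).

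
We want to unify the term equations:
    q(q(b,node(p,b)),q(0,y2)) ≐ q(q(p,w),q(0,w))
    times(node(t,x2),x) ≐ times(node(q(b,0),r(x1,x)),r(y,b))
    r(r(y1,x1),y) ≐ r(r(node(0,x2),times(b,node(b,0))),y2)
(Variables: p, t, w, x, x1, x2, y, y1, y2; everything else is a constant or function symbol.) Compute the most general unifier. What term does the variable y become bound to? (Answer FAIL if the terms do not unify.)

Decompose q/2: q(b,node(p,b)) ≐ q(p,w),  q(0,y2) ≐ q(0,w).
Decompose q/2: b ≐ p,  node(p,b) ≐ w.
Bind p := b; substituting into the one remaining equation that mentions p gives: node(b,b) ≐ w.
Bind w := node(b,b); substituting into the one remaining equation that mentions w gives: q(0,y2) ≐ q(0,node(b,b)).
Decompose q/2: 0 ≐ 0,  y2 ≐ node(b,b).
Delete trivial equation 0 ≐ 0.
Bind y2 := node(b,b); substituting into the one remaining equation that mentions y2 gives: r(r(y1,x1),y) ≐ r(r(node(0,x2),times(b,node(b,0))),node(b,b)).
Decompose times/2: node(t,x2) ≐ node(q(b,0),r(x1,x)),  x ≐ r(y,b).
Decompose node/2: t ≐ q(b,0),  x2 ≐ r(x1,x).
Bind t := q(b,0); no other remaining equation mentions t.
Bind x2 := r(x1,x); substituting into the one remaining equation that mentions x2 gives: r(r(y1,x1),y) ≐ r(r(node(0,r(x1,x)),times(b,node(b,0))),node(b,b)).
Bind x := r(y,b); substituting into the remaining equation gives: r(r(y1,x1),y) ≐ r(r(node(0,r(x1,r(y,b))),times(b,node(b,0))),node(b,b)). Substituting into the earlier binding gives x2 := r(x1,r(y,b)).
Decompose r/2: r(y1,x1) ≐ r(node(0,r(x1,r(y,b))),times(b,node(b,0))),  y ≐ node(b,b).
Decompose r/2: y1 ≐ node(0,r(x1,r(y,b))),  x1 ≐ times(b,node(b,0)).
Bind y1 := node(0,r(x1,r(y,b))); no other remaining equation mentions y1.
Bind x1 := times(b,node(b,0)); no other remaining equation mentions x1. Substituting into the earlier bindings gives x2 := r(times(b,node(b,0)),r(y,b)), y1 := node(0,r(times(b,node(b,0)),r(y,b))).
Bind y := node(b,b). Substituting into the earlier bindings gives x2 := r(times(b,node(b,0)),r(node(b,b),b)), x := r(node(b,b),b), y1 := node(0,r(times(b,node(b,0)),r(node(b,b),b))).
MGU = { p -> b, w -> node(b,b), y2 -> node(b,b), t -> q(b,0), x2 -> r(times(b,node(b,0)),r(node(b,b),b)), x -> r(node(b,b),b), y1 -> node(0,r(times(b,node(b,0)),r(node(b,b),b))), x1 -> times(b,node(b,0)), y -> node(b,b) }, so y -> node(b,b).

node(b,b)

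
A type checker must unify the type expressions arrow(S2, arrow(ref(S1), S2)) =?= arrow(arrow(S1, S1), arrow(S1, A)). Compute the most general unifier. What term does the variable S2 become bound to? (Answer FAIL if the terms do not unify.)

Decompose arrow/2: S2 =?= arrow(S1, S1),  arrow(ref(S1), S2) =?= arrow(S1, A).
Bind S2 := arrow(S1, S1); substituting into the remaining equation gives: arrow(ref(S1), arrow(S1, S1)) =?= arrow(S1, A).
Decompose arrow/2: ref(S1) =?= S1,  arrow(S1, S1) =?= A.
Occurs check fails: S1 occurs in ref(S1); the equation S1 =?= ref(S1) has no finite solution.

FAIL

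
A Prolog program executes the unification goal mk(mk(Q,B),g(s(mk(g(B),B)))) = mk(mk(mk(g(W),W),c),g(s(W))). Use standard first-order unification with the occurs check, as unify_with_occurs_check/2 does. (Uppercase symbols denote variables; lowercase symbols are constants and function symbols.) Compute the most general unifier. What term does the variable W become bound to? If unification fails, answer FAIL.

mk(g(c),c)

Decompose mk/2: mk(Q,B) = mk(mk(g(W),W),c),  g(s(mk(g(B),B))) = g(s(W)).
Decompose mk/2: Q = mk(g(W),W),  B = c.
Bind Q := mk(g(W),W); no other remaining equation mentions Q.
Bind B := c; substituting into the remaining equation gives: g(s(mk(g(c),c))) = g(s(W)).
Decompose g/1: s(mk(g(c),c)) = s(W).
Decompose s/1: mk(g(c),c) = W.
Bind W := mk(g(c),c). Substituting into the earlier binding gives Q := mk(g(mk(g(c),c)),mk(g(c),c)).
MGU = { Q = mk(g(mk(g(c),c)),mk(g(c),c)), B = c, W = mk(g(c),c) }, so W = mk(g(c),c).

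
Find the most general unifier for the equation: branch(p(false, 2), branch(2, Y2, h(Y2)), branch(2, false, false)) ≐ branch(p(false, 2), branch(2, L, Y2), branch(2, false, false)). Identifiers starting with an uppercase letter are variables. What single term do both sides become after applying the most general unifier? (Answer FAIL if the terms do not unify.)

FAIL

Decompose branch/3: p(false, 2) ≐ p(false, 2),  branch(2, Y2, h(Y2)) ≐ branch(2, L, Y2),  branch(2, false, false) ≐ branch(2, false, false).
Delete trivial equation p(false, 2) ≐ p(false, 2).
Decompose branch/3: 2 ≐ 2,  Y2 ≐ L,  h(Y2) ≐ Y2.
Delete trivial equation 2 ≐ 2.
Bind Y2 := L; substituting into the one remaining equation that mentions Y2 gives: h(L) ≐ L.
Occurs check fails: L occurs in h(L); the equation L ≐ h(L) has no finite solution.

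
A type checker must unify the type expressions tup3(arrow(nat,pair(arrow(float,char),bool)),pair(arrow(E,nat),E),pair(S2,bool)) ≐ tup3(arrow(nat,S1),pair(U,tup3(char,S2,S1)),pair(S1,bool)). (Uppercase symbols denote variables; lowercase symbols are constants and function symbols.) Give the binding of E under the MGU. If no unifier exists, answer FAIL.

tup3(char,pair(arrow(float,char),bool),pair(arrow(float,char),bool))

Decompose tup3/3: arrow(nat,pair(arrow(float,char),bool)) ≐ arrow(nat,S1),  pair(arrow(E,nat),E) ≐ pair(U,tup3(char,S2,S1)),  pair(S2,bool) ≐ pair(S1,bool).
Decompose arrow/2: nat ≐ nat,  pair(arrow(float,char),bool) ≐ S1.
Delete trivial equation nat ≐ nat.
Bind S1 := pair(arrow(float,char),bool); substituting into the remaining equations gives: pair(arrow(E,nat),E) ≐ pair(U,tup3(char,S2,pair(arrow(float,char),bool))),  pair(S2,bool) ≐ pair(pair(arrow(float,char),bool),bool).
Decompose pair/2: arrow(E,nat) ≐ U,  E ≐ tup3(char,S2,pair(arrow(float,char),bool)).
Bind U := arrow(E,nat); no other remaining equation mentions U.
Bind E := tup3(char,S2,pair(arrow(float,char),bool)); no other remaining equation mentions E. Substituting into the earlier binding gives U := arrow(tup3(char,S2,pair(arrow(float,char),bool)),nat).
Decompose pair/2: S2 ≐ pair(arrow(float,char),bool),  bool ≐ bool.
Bind S2 := pair(arrow(float,char),bool); no other remaining equation mentions S2. Substituting into the earlier bindings gives U := arrow(tup3(char,pair(arrow(float,char),bool),pair(arrow(float,char),bool)),nat), E := tup3(char,pair(arrow(float,char),bool),pair(arrow(float,char),bool)).
Delete trivial equation bool ≐ bool.
MGU = { S1 -> pair(arrow(float,char),bool), U -> arrow(tup3(char,pair(arrow(float,char),bool),pair(arrow(float,char),bool)),nat), E -> tup3(char,pair(arrow(float,char),bool),pair(arrow(float,char),bool)), S2 -> pair(arrow(float,char),bool) }, so E -> tup3(char,pair(arrow(float,char),bool),pair(arrow(float,char),bool)).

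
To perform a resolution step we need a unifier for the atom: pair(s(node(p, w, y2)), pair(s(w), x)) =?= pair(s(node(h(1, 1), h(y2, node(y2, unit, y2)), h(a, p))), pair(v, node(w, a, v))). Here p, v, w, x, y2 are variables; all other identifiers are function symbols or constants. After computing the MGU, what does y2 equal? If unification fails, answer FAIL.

h(a, h(1, 1))

Decompose pair/2: s(node(p, w, y2)) =?= s(node(h(1, 1), h(y2, node(y2, unit, y2)), h(a, p))),  pair(s(w), x) =?= pair(v, node(w, a, v)).
Decompose s/1: node(p, w, y2) =?= node(h(1, 1), h(y2, node(y2, unit, y2)), h(a, p)).
Decompose node/3: p =?= h(1, 1),  w =?= h(y2, node(y2, unit, y2)),  y2 =?= h(a, p).
Bind p := h(1, 1); substituting into the one remaining equation that mentions p gives: y2 =?= h(a, h(1, 1)).
Bind w := h(y2, node(y2, unit, y2)); substituting into the one remaining equation that mentions w gives: pair(s(h(y2, node(y2, unit, y2))), x) =?= pair(v, node(h(y2, node(y2, unit, y2)), a, v)).
Bind y2 := h(a, h(1, 1)); substituting into the remaining equation gives: pair(s(h(h(a, h(1, 1)), node(h(a, h(1, 1)), unit, h(a, h(1, 1))))), x) =?= pair(v, node(h(h(a, h(1, 1)), node(h(a, h(1, 1)), unit, h(a, h(1, 1)))), a, v)). Substituting into the earlier binding gives w := h(h(a, h(1, 1)), node(h(a, h(1, 1)), unit, h(a, h(1, 1)))).
Decompose pair/2: s(h(h(a, h(1, 1)), node(h(a, h(1, 1)), unit, h(a, h(1, 1))))) =?= v,  x =?= node(h(h(a, h(1, 1)), node(h(a, h(1, 1)), unit, h(a, h(1, 1)))), a, v).
Bind v := s(h(h(a, h(1, 1)), node(h(a, h(1, 1)), unit, h(a, h(1, 1))))); substituting into the remaining equation gives: x =?= node(h(h(a, h(1, 1)), node(h(a, h(1, 1)), unit, h(a, h(1, 1)))), a, s(h(h(a, h(1, 1)), node(h(a, h(1, 1)), unit, h(a, h(1, 1)))))).
Bind x := node(h(h(a, h(1, 1)), node(h(a, h(1, 1)), unit, h(a, h(1, 1)))), a, s(h(h(a, h(1, 1)), node(h(a, h(1, 1)), unit, h(a, h(1, 1)))))).
MGU = { p := h(1, 1), w := h(h(a, h(1, 1)), node(h(a, h(1, 1)), unit, h(a, h(1, 1)))), y2 := h(a, h(1, 1)), v := s(h(h(a, h(1, 1)), node(h(a, h(1, 1)), unit, h(a, h(1, 1))))), x := node(h(h(a, h(1, 1)), node(h(a, h(1, 1)), unit, h(a, h(1, 1)))), a, s(h(h(a, h(1, 1)), node(h(a, h(1, 1)), unit, h(a, h(1, 1)))))) }, so y2 := h(a, h(1, 1)).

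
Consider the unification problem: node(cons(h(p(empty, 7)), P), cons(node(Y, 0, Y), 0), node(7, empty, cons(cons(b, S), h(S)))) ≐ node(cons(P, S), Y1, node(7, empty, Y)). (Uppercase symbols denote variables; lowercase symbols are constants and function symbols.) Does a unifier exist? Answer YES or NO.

Decompose node/3: cons(h(p(empty, 7)), P) ≐ cons(P, S),  cons(node(Y, 0, Y), 0) ≐ Y1,  node(7, empty, cons(cons(b, S), h(S))) ≐ node(7, empty, Y).
Decompose cons/2: h(p(empty, 7)) ≐ P,  P ≐ S.
Bind P := h(p(empty, 7)); substituting into the one remaining equation that mentions P gives: h(p(empty, 7)) ≐ S.
Bind S := h(p(empty, 7)); substituting into the one remaining equation that mentions S gives: node(7, empty, cons(cons(b, h(p(empty, 7))), h(h(p(empty, 7))))) ≐ node(7, empty, Y).
Bind Y1 := cons(node(Y, 0, Y), 0); no other remaining equation mentions Y1.
Decompose node/3: 7 ≐ 7,  empty ≐ empty,  cons(cons(b, h(p(empty, 7))), h(h(p(empty, 7)))) ≐ Y.
Delete trivial equation 7 ≐ 7.
Delete trivial equation empty ≐ empty.
Bind Y := cons(cons(b, h(p(empty, 7))), h(h(p(empty, 7)))). Substituting into the earlier binding gives Y1 := cons(node(cons(cons(b, h(p(empty, 7))), h(h(p(empty, 7)))), 0, cons(cons(b, h(p(empty, 7))), h(h(p(empty, 7))))), 0).
No equations remain and no clash or occurs-check failure arose, so a unifier exists.

YES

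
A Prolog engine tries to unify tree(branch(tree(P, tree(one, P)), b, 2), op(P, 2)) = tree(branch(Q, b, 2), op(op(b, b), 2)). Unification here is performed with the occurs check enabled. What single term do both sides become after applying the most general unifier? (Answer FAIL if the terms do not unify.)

tree(branch(tree(op(b, b), tree(one, op(b, b))), b, 2), op(op(b, b), 2))

Decompose tree/2: branch(tree(P, tree(one, P)), b, 2) = branch(Q, b, 2),  op(P, 2) = op(op(b, b), 2).
Decompose branch/3: tree(P, tree(one, P)) = Q,  b = b,  2 = 2.
Bind Q := tree(P, tree(one, P)); no other remaining equation mentions Q.
Delete trivial equation b = b.
Delete trivial equation 2 = 2.
Decompose op/2: P = op(b, b),  2 = 2.
Bind P := op(b, b); no other remaining equation mentions P. Substituting into the earlier binding gives Q := tree(op(b, b), tree(one, op(b, b))).
Delete trivial equation 2 = 2.
Applying the MGU to either side gives tree(branch(tree(op(b, b), tree(one, op(b, b))), b, 2), op(op(b, b), 2)).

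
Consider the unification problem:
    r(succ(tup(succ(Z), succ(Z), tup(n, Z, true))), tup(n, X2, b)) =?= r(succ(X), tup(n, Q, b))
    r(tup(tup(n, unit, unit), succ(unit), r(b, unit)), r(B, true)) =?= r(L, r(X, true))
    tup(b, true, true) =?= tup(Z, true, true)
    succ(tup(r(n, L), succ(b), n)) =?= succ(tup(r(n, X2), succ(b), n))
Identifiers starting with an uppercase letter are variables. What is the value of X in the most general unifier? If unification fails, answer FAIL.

Decompose r/2: succ(tup(succ(Z), succ(Z), tup(n, Z, true))) =?= succ(X),  tup(n, X2, b) =?= tup(n, Q, b).
Decompose succ/1: tup(succ(Z), succ(Z), tup(n, Z, true)) =?= X.
Bind X := tup(succ(Z), succ(Z), tup(n, Z, true)); substituting into the one remaining equation that mentions X gives: r(tup(tup(n, unit, unit), succ(unit), r(b, unit)), r(B, true)) =?= r(L, r(tup(succ(Z), succ(Z), tup(n, Z, true)), true)).
Decompose tup/3: n =?= n,  X2 =?= Q,  b =?= b.
Delete trivial equation n =?= n.
Bind X2 := Q; substituting into the one remaining equation that mentions X2 gives: succ(tup(r(n, L), succ(b), n)) =?= succ(tup(r(n, Q), succ(b), n)).
Delete trivial equation b =?= b.
Decompose r/2: tup(tup(n, unit, unit), succ(unit), r(b, unit)) =?= L,  r(B, true) =?= r(tup(succ(Z), succ(Z), tup(n, Z, true)), true).
Bind L := tup(tup(n, unit, unit), succ(unit), r(b, unit)); substituting into the one remaining equation that mentions L gives: succ(tup(r(n, tup(tup(n, unit, unit), succ(unit), r(b, unit))), succ(b), n)) =?= succ(tup(r(n, Q), succ(b), n)).
Decompose r/2: B =?= tup(succ(Z), succ(Z), tup(n, Z, true)),  true =?= true.
Bind B := tup(succ(Z), succ(Z), tup(n, Z, true)); no other remaining equation mentions B.
Delete trivial equation true =?= true.
Decompose tup/3: b =?= Z,  true =?= true,  true =?= true.
Bind Z := b; no other remaining equation mentions Z. Substituting into the earlier bindings gives X := tup(succ(b), succ(b), tup(n, b, true)), B := tup(succ(b), succ(b), tup(n, b, true)).
Delete trivial equation true =?= true.
Delete trivial equation true =?= true.
Decompose succ/1: tup(r(n, tup(tup(n, unit, unit), succ(unit), r(b, unit))), succ(b), n) =?= tup(r(n, Q), succ(b), n).
Decompose tup/3: r(n, tup(tup(n, unit, unit), succ(unit), r(b, unit))) =?= r(n, Q),  succ(b) =?= succ(b),  n =?= n.
Decompose r/2: n =?= n,  tup(tup(n, unit, unit), succ(unit), r(b, unit)) =?= Q.
Delete trivial equation n =?= n.
Bind Q := tup(tup(n, unit, unit), succ(unit), r(b, unit)); no other remaining equation mentions Q. Substituting into the earlier binding gives X2 := tup(tup(n, unit, unit), succ(unit), r(b, unit)).
Delete trivial equation succ(b) =?= succ(b).
Delete trivial equation n =?= n.
MGU = { X ↦ tup(succ(b), succ(b), tup(n, b, true)), X2 ↦ tup(tup(n, unit, unit), succ(unit), r(b, unit)), L ↦ tup(tup(n, unit, unit), succ(unit), r(b, unit)), B ↦ tup(succ(b), succ(b), tup(n, b, true)), Z ↦ b, Q ↦ tup(tup(n, unit, unit), succ(unit), r(b, unit)) }, so X ↦ tup(succ(b), succ(b), tup(n, b, true)).

tup(succ(b), succ(b), tup(n, b, true))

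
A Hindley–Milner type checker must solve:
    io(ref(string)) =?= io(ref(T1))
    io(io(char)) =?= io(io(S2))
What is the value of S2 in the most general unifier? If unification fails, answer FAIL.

Decompose io/1: ref(string) =?= ref(T1).
Decompose ref/1: string =?= T1.
Bind T1 := string; no other remaining equation mentions T1.
Decompose io/1: io(char) =?= io(S2).
Decompose io/1: char =?= S2.
Bind S2 := char.
MGU = { T1 := string, S2 := char }, so S2 := char.

char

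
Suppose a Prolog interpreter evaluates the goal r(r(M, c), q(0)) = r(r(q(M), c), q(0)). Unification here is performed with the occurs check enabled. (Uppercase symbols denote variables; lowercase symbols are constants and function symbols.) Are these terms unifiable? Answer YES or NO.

Decompose r/2: r(M, c) = r(q(M), c),  q(0) = q(0).
Decompose r/2: M = q(M),  c = c.
Occurs check fails: M occurs in q(M); the equation M = q(M) has no finite solution.

NO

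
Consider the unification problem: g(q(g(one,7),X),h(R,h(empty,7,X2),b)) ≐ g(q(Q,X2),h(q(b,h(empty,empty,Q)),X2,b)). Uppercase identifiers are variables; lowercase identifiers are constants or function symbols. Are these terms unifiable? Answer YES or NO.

Decompose g/2: q(g(one,7),X) ≐ q(Q,X2),  h(R,h(empty,7,X2),b) ≐ h(q(b,h(empty,empty,Q)),X2,b).
Decompose q/2: g(one,7) ≐ Q,  X ≐ X2.
Bind Q := g(one,7); substituting into the one remaining equation that mentions Q gives: h(R,h(empty,7,X2),b) ≐ h(q(b,h(empty,empty,g(one,7))),X2,b).
Bind X := X2; no other remaining equation mentions X.
Decompose h/3: R ≐ q(b,h(empty,empty,g(one,7))),  h(empty,7,X2) ≐ X2,  b ≐ b.
Bind R := q(b,h(empty,empty,g(one,7))); no other remaining equation mentions R.
Occurs check fails: X2 occurs in h(empty,7,X2); the equation X2 ≐ h(empty,7,X2) has no finite solution.

NO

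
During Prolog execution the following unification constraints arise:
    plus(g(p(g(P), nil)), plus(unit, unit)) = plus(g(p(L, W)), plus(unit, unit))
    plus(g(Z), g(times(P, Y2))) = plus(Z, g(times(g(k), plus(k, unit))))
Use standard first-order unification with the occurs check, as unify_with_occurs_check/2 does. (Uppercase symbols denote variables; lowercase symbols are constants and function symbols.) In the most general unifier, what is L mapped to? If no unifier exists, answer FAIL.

Decompose plus/2: g(p(g(P), nil)) = g(p(L, W)),  plus(unit, unit) = plus(unit, unit).
Decompose g/1: p(g(P), nil) = p(L, W).
Decompose p/2: g(P) = L,  nil = W.
Bind L := g(P); no other remaining equation mentions L.
Bind W := nil; no other remaining equation mentions W.
Delete trivial equation plus(unit, unit) = plus(unit, unit).
Decompose plus/2: g(Z) = Z,  g(times(P, Y2)) = g(times(g(k), plus(k, unit))).
Occurs check fails: Z occurs in g(Z); the equation Z = g(Z) has no finite solution.

FAIL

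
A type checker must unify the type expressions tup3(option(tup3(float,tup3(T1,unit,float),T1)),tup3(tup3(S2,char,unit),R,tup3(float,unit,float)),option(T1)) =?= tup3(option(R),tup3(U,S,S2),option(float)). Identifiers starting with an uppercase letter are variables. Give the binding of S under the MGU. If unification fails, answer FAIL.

Decompose tup3/3: option(tup3(float,tup3(T1,unit,float),T1)) =?= option(R),  tup3(tup3(S2,char,unit),R,tup3(float,unit,float)) =?= tup3(U,S,S2),  option(T1) =?= option(float).
Decompose option/1: tup3(float,tup3(T1,unit,float),T1) =?= R.
Bind R := tup3(float,tup3(T1,unit,float),T1); substituting into the one remaining equation that mentions R gives: tup3(tup3(S2,char,unit),tup3(float,tup3(T1,unit,float),T1),tup3(float,unit,float)) =?= tup3(U,S,S2).
Decompose tup3/3: tup3(S2,char,unit) =?= U,  tup3(float,tup3(T1,unit,float),T1) =?= S,  tup3(float,unit,float) =?= S2.
Bind U := tup3(S2,char,unit); no other remaining equation mentions U.
Bind S := tup3(float,tup3(T1,unit,float),T1); no other remaining equation mentions S.
Bind S2 := tup3(float,unit,float); no other remaining equation mentions S2. Substituting into the earlier binding gives U := tup3(tup3(float,unit,float),char,unit).
Decompose option/1: T1 =?= float.
Bind T1 := float. Substituting into the earlier bindings gives R := tup3(float,tup3(float,unit,float),float), S := tup3(float,tup3(float,unit,float),float).
MGU = { R -> tup3(float,tup3(float,unit,float),float), U -> tup3(tup3(float,unit,float),char,unit), S -> tup3(float,tup3(float,unit,float),float), S2 -> tup3(float,unit,float), T1 -> float }, so S -> tup3(float,tup3(float,unit,float),float).

tup3(float,tup3(float,unit,float),float)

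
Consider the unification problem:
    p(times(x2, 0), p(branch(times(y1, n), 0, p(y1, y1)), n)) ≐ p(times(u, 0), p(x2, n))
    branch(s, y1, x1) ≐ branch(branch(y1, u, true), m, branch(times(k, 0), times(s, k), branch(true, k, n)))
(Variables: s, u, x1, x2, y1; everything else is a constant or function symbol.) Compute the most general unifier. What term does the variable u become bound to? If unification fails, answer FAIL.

branch(times(m, n), 0, p(m, m))

Decompose p/2: times(x2, 0) ≐ times(u, 0),  p(branch(times(y1, n), 0, p(y1, y1)), n) ≐ p(x2, n).
Decompose times/2: x2 ≐ u,  0 ≐ 0.
Bind x2 := u; substituting into the one remaining equation that mentions x2 gives: p(branch(times(y1, n), 0, p(y1, y1)), n) ≐ p(u, n).
Delete trivial equation 0 ≐ 0.
Decompose p/2: branch(times(y1, n), 0, p(y1, y1)) ≐ u,  n ≐ n.
Bind u := branch(times(y1, n), 0, p(y1, y1)); substituting into the one remaining equation that mentions u gives: branch(s, y1, x1) ≐ branch(branch(y1, branch(times(y1, n), 0, p(y1, y1)), true), m, branch(times(k, 0), times(s, k), branch(true, k, n))). Substituting into the earlier binding gives x2 := branch(times(y1, n), 0, p(y1, y1)).
Delete trivial equation n ≐ n.
Decompose branch/3: s ≐ branch(y1, branch(times(y1, n), 0, p(y1, y1)), true),  y1 ≐ m,  x1 ≐ branch(times(k, 0), times(s, k), branch(true, k, n)).
Bind s := branch(y1, branch(times(y1, n), 0, p(y1, y1)), true); substituting into the one remaining equation that mentions s gives: x1 ≐ branch(times(k, 0), times(branch(y1, branch(times(y1, n), 0, p(y1, y1)), true), k), branch(true, k, n)).
Bind y1 := m; substituting into the remaining equation gives: x1 ≐ branch(times(k, 0), times(branch(m, branch(times(m, n), 0, p(m, m)), true), k), branch(true, k, n)). Substituting into the earlier bindings gives x2 := branch(times(m, n), 0, p(m, m)), u := branch(times(m, n), 0, p(m, m)), s := branch(m, branch(times(m, n), 0, p(m, m)), true).
Bind x1 := branch(times(k, 0), times(branch(m, branch(times(m, n), 0, p(m, m)), true), k), branch(true, k, n)).
MGU = { x2 ↦ branch(times(m, n), 0, p(m, m)), u ↦ branch(times(m, n), 0, p(m, m)), s ↦ branch(m, branch(times(m, n), 0, p(m, m)), true), y1 ↦ m, x1 ↦ branch(times(k, 0), times(branch(m, branch(times(m, n), 0, p(m, m)), true), k), branch(true, k, n)) }, so u ↦ branch(times(m, n), 0, p(m, m)).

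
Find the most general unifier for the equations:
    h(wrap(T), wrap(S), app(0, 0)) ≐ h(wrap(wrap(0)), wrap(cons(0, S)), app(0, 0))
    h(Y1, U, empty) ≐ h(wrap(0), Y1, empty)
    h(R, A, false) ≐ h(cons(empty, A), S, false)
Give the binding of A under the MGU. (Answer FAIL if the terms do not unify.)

FAIL

Decompose h/3: wrap(T) ≐ wrap(wrap(0)),  wrap(S) ≐ wrap(cons(0, S)),  app(0, 0) ≐ app(0, 0).
Decompose wrap/1: T ≐ wrap(0).
Bind T := wrap(0); no other remaining equation mentions T.
Decompose wrap/1: S ≐ cons(0, S).
Occurs check fails: S occurs in cons(0, S); the equation S ≐ cons(0, S) has no finite solution.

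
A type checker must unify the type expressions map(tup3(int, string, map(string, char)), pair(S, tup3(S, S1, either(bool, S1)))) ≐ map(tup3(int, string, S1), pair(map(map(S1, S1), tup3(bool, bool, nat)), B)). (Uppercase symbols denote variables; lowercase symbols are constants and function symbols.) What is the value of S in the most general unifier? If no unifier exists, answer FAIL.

Decompose map/2: tup3(int, string, map(string, char)) ≐ tup3(int, string, S1),  pair(S, tup3(S, S1, either(bool, S1))) ≐ pair(map(map(S1, S1), tup3(bool, bool, nat)), B).
Decompose tup3/3: int ≐ int,  string ≐ string,  map(string, char) ≐ S1.
Delete trivial equation int ≐ int.
Delete trivial equation string ≐ string.
Bind S1 := map(string, char); substituting into the remaining equation gives: pair(S, tup3(S, map(string, char), either(bool, map(string, char)))) ≐ pair(map(map(map(string, char), map(string, char)), tup3(bool, bool, nat)), B).
Decompose pair/2: S ≐ map(map(map(string, char), map(string, char)), tup3(bool, bool, nat)),  tup3(S, map(string, char), either(bool, map(string, char))) ≐ B.
Bind S := map(map(map(string, char), map(string, char)), tup3(bool, bool, nat)); substituting into the remaining equation gives: tup3(map(map(map(string, char), map(string, char)), tup3(bool, bool, nat)), map(string, char), either(bool, map(string, char))) ≐ B.
Bind B := tup3(map(map(map(string, char), map(string, char)), tup3(bool, bool, nat)), map(string, char), either(bool, map(string, char))).
MGU = { S1 ↦ map(string, char), S ↦ map(map(map(string, char), map(string, char)), tup3(bool, bool, nat)), B ↦ tup3(map(map(map(string, char), map(string, char)), tup3(bool, bool, nat)), map(string, char), either(bool, map(string, char))) }, so S ↦ map(map(map(string, char), map(string, char)), tup3(bool, bool, nat)).

map(map(map(string, char), map(string, char)), tup3(bool, bool, nat))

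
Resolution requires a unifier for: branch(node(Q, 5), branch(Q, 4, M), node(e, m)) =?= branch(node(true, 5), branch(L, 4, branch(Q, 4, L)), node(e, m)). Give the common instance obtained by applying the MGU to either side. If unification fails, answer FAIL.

branch(node(true, 5), branch(true, 4, branch(true, 4, true)), node(e, m))

Decompose branch/3: node(Q, 5) =?= node(true, 5),  branch(Q, 4, M) =?= branch(L, 4, branch(Q, 4, L)),  node(e, m) =?= node(e, m).
Decompose node/2: Q =?= true,  5 =?= 5.
Bind Q := true; substituting into the one remaining equation that mentions Q gives: branch(true, 4, M) =?= branch(L, 4, branch(true, 4, L)).
Delete trivial equation 5 =?= 5.
Decompose branch/3: true =?= L,  4 =?= 4,  M =?= branch(true, 4, L).
Bind L := true; substituting into the one remaining equation that mentions L gives: M =?= branch(true, 4, true).
Delete trivial equation 4 =?= 4.
Bind M := branch(true, 4, true); no other remaining equation mentions M.
Delete trivial equation node(e, m) =?= node(e, m).
Applying the MGU to either side gives branch(node(true, 5), branch(true, 4, branch(true, 4, true)), node(e, m)).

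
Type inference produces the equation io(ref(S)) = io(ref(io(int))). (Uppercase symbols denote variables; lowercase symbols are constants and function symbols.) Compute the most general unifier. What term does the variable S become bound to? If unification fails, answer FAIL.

Decompose io/1: ref(S) = ref(io(int)).
Decompose ref/1: S = io(int).
Bind S := io(int).
MGU = { S ↦ io(int) }, so S ↦ io(int).

io(int)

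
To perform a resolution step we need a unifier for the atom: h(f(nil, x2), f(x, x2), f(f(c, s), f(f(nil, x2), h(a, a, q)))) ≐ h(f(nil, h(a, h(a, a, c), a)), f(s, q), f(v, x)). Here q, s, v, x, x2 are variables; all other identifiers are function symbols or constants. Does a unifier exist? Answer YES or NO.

Decompose h/3: f(nil, x2) ≐ f(nil, h(a, h(a, a, c), a)),  f(x, x2) ≐ f(s, q),  f(f(c, s), f(f(nil, x2), h(a, a, q))) ≐ f(v, x).
Decompose f/2: nil ≐ nil,  x2 ≐ h(a, h(a, a, c), a).
Delete trivial equation nil ≐ nil.
Bind x2 := h(a, h(a, a, c), a); substituting into the remaining equations gives: f(x, h(a, h(a, a, c), a)) ≐ f(s, q),  f(f(c, s), f(f(nil, h(a, h(a, a, c), a)), h(a, a, q))) ≐ f(v, x).
Decompose f/2: x ≐ s,  h(a, h(a, a, c), a) ≐ q.
Bind x := s; substituting into the one remaining equation that mentions x gives: f(f(c, s), f(f(nil, h(a, h(a, a, c), a)), h(a, a, q))) ≐ f(v, s).
Bind q := h(a, h(a, a, c), a); substituting into the remaining equation gives: f(f(c, s), f(f(nil, h(a, h(a, a, c), a)), h(a, a, h(a, h(a, a, c), a)))) ≐ f(v, s).
Decompose f/2: f(c, s) ≐ v,  f(f(nil, h(a, h(a, a, c), a)), h(a, a, h(a, h(a, a, c), a))) ≐ s.
Bind v := f(c, s); no other remaining equation mentions v.
Bind s := f(f(nil, h(a, h(a, a, c), a)), h(a, a, h(a, h(a, a, c), a))). Substituting into the earlier bindings gives x := f(f(nil, h(a, h(a, a, c), a)), h(a, a, h(a, h(a, a, c), a))), v := f(c, f(f(nil, h(a, h(a, a, c), a)), h(a, a, h(a, h(a, a, c), a)))).
No equations remain and no clash or occurs-check failure arose, so a unifier exists.

YES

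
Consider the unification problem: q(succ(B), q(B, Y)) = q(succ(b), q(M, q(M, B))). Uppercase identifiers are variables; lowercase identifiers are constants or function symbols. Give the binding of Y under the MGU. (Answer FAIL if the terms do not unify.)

Decompose q/2: succ(B) = succ(b),  q(B, Y) = q(M, q(M, B)).
Decompose succ/1: B = b.
Bind B := b; substituting into the remaining equation gives: q(b, Y) = q(M, q(M, b)).
Decompose q/2: b = M,  Y = q(M, b).
Bind M := b; substituting into the remaining equation gives: Y = q(b, b).
Bind Y := q(b, b).
MGU = { B ↦ b, M ↦ b, Y ↦ q(b, b) }, so Y ↦ q(b, b).

q(b, b)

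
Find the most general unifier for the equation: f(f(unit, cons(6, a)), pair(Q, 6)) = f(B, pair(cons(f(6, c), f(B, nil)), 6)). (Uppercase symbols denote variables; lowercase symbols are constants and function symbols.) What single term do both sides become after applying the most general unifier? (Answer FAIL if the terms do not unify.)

Decompose f/2: f(unit, cons(6, a)) = B,  pair(Q, 6) = pair(cons(f(6, c), f(B, nil)), 6).
Bind B := f(unit, cons(6, a)); substituting into the remaining equation gives: pair(Q, 6) = pair(cons(f(6, c), f(f(unit, cons(6, a)), nil)), 6).
Decompose pair/2: Q = cons(f(6, c), f(f(unit, cons(6, a)), nil)),  6 = 6.
Bind Q := cons(f(6, c), f(f(unit, cons(6, a)), nil)); no other remaining equation mentions Q.
Delete trivial equation 6 = 6.
Applying the MGU to either side gives f(f(unit, cons(6, a)), pair(cons(f(6, c), f(f(unit, cons(6, a)), nil)), 6)).

f(f(unit, cons(6, a)), pair(cons(f(6, c), f(f(unit, cons(6, a)), nil)), 6))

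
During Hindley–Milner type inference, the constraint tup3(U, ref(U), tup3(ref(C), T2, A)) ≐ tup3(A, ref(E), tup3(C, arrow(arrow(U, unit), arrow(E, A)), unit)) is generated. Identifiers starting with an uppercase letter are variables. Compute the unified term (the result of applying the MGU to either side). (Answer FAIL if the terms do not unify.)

Decompose tup3/3: U ≐ A,  ref(U) ≐ ref(E),  tup3(ref(C), T2, A) ≐ tup3(C, arrow(arrow(U, unit), arrow(E, A)), unit).
Bind U := A; substituting into the remaining equations gives: ref(A) ≐ ref(E),  tup3(ref(C), T2, A) ≐ tup3(C, arrow(arrow(A, unit), arrow(E, A)), unit).
Decompose ref/1: A ≐ E.
Bind A := E; substituting into the remaining equation gives: tup3(ref(C), T2, E) ≐ tup3(C, arrow(arrow(E, unit), arrow(E, E)), unit). Substituting into the earlier binding gives U := E.
Decompose tup3/3: ref(C) ≐ C,  T2 ≐ arrow(arrow(E, unit), arrow(E, E)),  E ≐ unit.
Occurs check fails: C occurs in ref(C); the equation C ≐ ref(C) has no finite solution.

FAIL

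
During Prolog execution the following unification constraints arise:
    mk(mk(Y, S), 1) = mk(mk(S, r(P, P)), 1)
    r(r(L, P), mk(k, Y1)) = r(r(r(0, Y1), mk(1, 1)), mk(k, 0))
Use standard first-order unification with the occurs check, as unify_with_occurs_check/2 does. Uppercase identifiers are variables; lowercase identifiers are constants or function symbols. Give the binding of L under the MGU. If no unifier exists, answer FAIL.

Decompose mk/2: mk(Y, S) = mk(S, r(P, P)),  1 = 1.
Decompose mk/2: Y = S,  S = r(P, P).
Bind Y := S; no other remaining equation mentions Y.
Bind S := r(P, P); no other remaining equation mentions S. Substituting into the earlier binding gives Y := r(P, P).
Delete trivial equation 1 = 1.
Decompose r/2: r(L, P) = r(r(0, Y1), mk(1, 1)),  mk(k, Y1) = mk(k, 0).
Decompose r/2: L = r(0, Y1),  P = mk(1, 1).
Bind L := r(0, Y1); no other remaining equation mentions L.
Bind P := mk(1, 1); no other remaining equation mentions P. Substituting into the earlier bindings gives Y := r(mk(1, 1), mk(1, 1)), S := r(mk(1, 1), mk(1, 1)).
Decompose mk/2: k = k,  Y1 = 0.
Delete trivial equation k = k.
Bind Y1 := 0. Substituting into the earlier binding gives L := r(0, 0).
MGU = { Y ↦ r(mk(1, 1), mk(1, 1)), S ↦ r(mk(1, 1), mk(1, 1)), L ↦ r(0, 0), P ↦ mk(1, 1), Y1 ↦ 0 }, so L ↦ r(0, 0).

r(0, 0)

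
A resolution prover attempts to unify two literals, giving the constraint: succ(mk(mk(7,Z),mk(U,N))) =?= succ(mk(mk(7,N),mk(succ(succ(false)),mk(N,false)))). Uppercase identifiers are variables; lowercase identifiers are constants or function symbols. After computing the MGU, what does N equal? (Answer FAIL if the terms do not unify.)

Decompose succ/1: mk(mk(7,Z),mk(U,N)) =?= mk(mk(7,N),mk(succ(succ(false)),mk(N,false))).
Decompose mk/2: mk(7,Z) =?= mk(7,N),  mk(U,N) =?= mk(succ(succ(false)),mk(N,false)).
Decompose mk/2: 7 =?= 7,  Z =?= N.
Delete trivial equation 7 =?= 7.
Bind Z := N; no other remaining equation mentions Z.
Decompose mk/2: U =?= succ(succ(false)),  N =?= mk(N,false).
Bind U := succ(succ(false)); no other remaining equation mentions U.
Occurs check fails: N occurs in mk(N,false); the equation N =?= mk(N,false) has no finite solution.

FAIL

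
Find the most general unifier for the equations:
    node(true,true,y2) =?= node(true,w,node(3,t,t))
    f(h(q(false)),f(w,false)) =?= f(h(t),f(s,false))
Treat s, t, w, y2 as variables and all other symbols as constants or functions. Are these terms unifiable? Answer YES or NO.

YES

Decompose node/3: true =?= true,  true =?= w,  y2 =?= node(3,t,t).
Delete trivial equation true =?= true.
Bind w := true; substituting into the one remaining equation that mentions w gives: f(h(q(false)),f(true,false)) =?= f(h(t),f(s,false)).
Bind y2 := node(3,t,t); no other remaining equation mentions y2.
Decompose f/2: h(q(false)) =?= h(t),  f(true,false) =?= f(s,false).
Decompose h/1: q(false) =?= t.
Bind t := q(false); no other remaining equation mentions t. Substituting into the earlier binding gives y2 := node(3,q(false),q(false)).
Decompose f/2: true =?= s,  false =?= false.
Bind s := true; no other remaining equation mentions s.
Delete trivial equation false =?= false.
No equations remain and no clash or occurs-check failure arose, so a unifier exists.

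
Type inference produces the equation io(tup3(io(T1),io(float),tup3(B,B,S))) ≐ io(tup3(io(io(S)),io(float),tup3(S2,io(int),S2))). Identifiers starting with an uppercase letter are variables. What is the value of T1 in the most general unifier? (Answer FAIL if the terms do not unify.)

Decompose io/1: tup3(io(T1),io(float),tup3(B,B,S)) ≐ tup3(io(io(S)),io(float),tup3(S2,io(int),S2)).
Decompose tup3/3: io(T1) ≐ io(io(S)),  io(float) ≐ io(float),  tup3(B,B,S) ≐ tup3(S2,io(int),S2).
Decompose io/1: T1 ≐ io(S).
Bind T1 := io(S); no other remaining equation mentions T1.
Delete trivial equation io(float) ≐ io(float).
Decompose tup3/3: B ≐ S2,  B ≐ io(int),  S ≐ S2.
Bind B := S2; substituting into the one remaining equation that mentions B gives: S2 ≐ io(int).
Bind S2 := io(int); substituting into the remaining equation gives: S ≐ io(int). Substituting into the earlier binding gives B := io(int).
Bind S := io(int). Substituting into the earlier binding gives T1 := io(io(int)).
MGU = { T1 -> io(io(int)), B -> io(int), S2 -> io(int), S -> io(int) }, so T1 -> io(io(int)).

io(io(int))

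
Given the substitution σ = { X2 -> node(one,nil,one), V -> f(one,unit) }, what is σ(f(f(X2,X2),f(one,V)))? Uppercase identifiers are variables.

Replace each occurrence of X2 with node(one,nil,one).
Replace each occurrence of V with f(one,unit).
Result: f(f(node(one,nil,one),node(one,nil,one)),f(one,f(one,unit))).

f(f(node(one,nil,one),node(one,nil,one)),f(one,f(one,unit)))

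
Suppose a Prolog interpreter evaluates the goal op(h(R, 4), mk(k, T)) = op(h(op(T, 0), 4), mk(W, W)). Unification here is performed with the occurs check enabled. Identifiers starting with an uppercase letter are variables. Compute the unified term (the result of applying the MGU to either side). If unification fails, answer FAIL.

op(h(op(k, 0), 4), mk(k, k))

Decompose op/2: h(R, 4) = h(op(T, 0), 4),  mk(k, T) = mk(W, W).
Decompose h/2: R = op(T, 0),  4 = 4.
Bind R := op(T, 0); no other remaining equation mentions R.
Delete trivial equation 4 = 4.
Decompose mk/2: k = W,  T = W.
Bind W := k; substituting into the remaining equation gives: T = k.
Bind T := k. Substituting into the earlier binding gives R := op(k, 0).
Applying the MGU to either side gives op(h(op(k, 0), 4), mk(k, k)).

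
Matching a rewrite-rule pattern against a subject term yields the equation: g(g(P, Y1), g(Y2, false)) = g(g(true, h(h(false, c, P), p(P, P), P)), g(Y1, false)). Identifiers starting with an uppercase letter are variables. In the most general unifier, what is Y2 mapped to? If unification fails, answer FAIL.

Decompose g/2: g(P, Y1) = g(true, h(h(false, c, P), p(P, P), P)),  g(Y2, false) = g(Y1, false).
Decompose g/2: P = true,  Y1 = h(h(false, c, P), p(P, P), P).
Bind P := true; substituting into the one remaining equation that mentions P gives: Y1 = h(h(false, c, true), p(true, true), true).
Bind Y1 := h(h(false, c, true), p(true, true), true); substituting into the remaining equation gives: g(Y2, false) = g(h(h(false, c, true), p(true, true), true), false).
Decompose g/2: Y2 = h(h(false, c, true), p(true, true), true),  false = false.
Bind Y2 := h(h(false, c, true), p(true, true), true); no other remaining equation mentions Y2.
Delete trivial equation false = false.
MGU = { P ↦ true, Y1 ↦ h(h(false, c, true), p(true, true), true), Y2 ↦ h(h(false, c, true), p(true, true), true) }, so Y2 ↦ h(h(false, c, true), p(true, true), true).

h(h(false, c, true), p(true, true), true)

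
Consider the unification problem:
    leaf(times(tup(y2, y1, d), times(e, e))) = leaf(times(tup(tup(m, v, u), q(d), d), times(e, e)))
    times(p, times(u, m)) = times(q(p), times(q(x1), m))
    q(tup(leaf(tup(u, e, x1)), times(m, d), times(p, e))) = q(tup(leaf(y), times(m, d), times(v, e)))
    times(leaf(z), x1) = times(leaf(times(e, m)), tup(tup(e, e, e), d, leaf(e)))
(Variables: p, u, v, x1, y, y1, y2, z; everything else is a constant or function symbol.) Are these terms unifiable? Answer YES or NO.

NO

Decompose leaf/1: times(tup(y2, y1, d), times(e, e)) = times(tup(tup(m, v, u), q(d), d), times(e, e)).
Decompose times/2: tup(y2, y1, d) = tup(tup(m, v, u), q(d), d),  times(e, e) = times(e, e).
Decompose tup/3: y2 = tup(m, v, u),  y1 = q(d),  d = d.
Bind y2 := tup(m, v, u); no other remaining equation mentions y2.
Bind y1 := q(d); no other remaining equation mentions y1.
Delete trivial equation d = d.
Delete trivial equation times(e, e) = times(e, e).
Decompose times/2: p = q(p),  times(u, m) = times(q(x1), m).
Occurs check fails: p occurs in q(p); the equation p = q(p) has no finite solution.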